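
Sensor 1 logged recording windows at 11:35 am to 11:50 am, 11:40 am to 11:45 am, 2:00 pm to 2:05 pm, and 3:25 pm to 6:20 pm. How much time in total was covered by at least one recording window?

3 h 15 min

Merged: 11:35 am-11:50 am, 2:00 pm-2:05 pm, 3:25 pm-6:20 pm.
Lengths: 15 min + 5 min + 2 h 55 min = 3 h 15 min.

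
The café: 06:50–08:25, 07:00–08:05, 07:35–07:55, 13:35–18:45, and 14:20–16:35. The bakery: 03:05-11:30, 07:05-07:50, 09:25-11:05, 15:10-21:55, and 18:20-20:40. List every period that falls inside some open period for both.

A, merged: 06:50–08:25, 13:35–18:45.
B, merged: 03:05–11:30, 15:10–21:55.
06:50–08:25 overlaps B on 06:50–08:25.
13:35–18:45 overlaps B on 15:10–18:45.

06:50–08:25, 15:10–18:45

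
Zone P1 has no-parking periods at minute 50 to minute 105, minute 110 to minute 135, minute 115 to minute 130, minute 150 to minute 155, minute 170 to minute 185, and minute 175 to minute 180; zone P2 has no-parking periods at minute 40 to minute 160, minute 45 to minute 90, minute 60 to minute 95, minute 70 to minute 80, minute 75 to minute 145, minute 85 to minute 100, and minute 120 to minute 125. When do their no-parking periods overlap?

minute 50 to minute 105, minute 110 to minute 135, minute 150 to minute 155

First set merges to minute 50 to minute 105, minute 110 to minute 135, minute 150 to minute 155, minute 170 to minute 185.
Second set merges to minute 40 to minute 160.
minute 50 to minute 105 meets the second set on minute 50 to minute 105.
minute 110 to minute 135 meets the second set on minute 110 to minute 135.
minute 150 to minute 155 meets the second set on minute 150 to minute 155.
minute 170 to minute 185: no overlap with the second set.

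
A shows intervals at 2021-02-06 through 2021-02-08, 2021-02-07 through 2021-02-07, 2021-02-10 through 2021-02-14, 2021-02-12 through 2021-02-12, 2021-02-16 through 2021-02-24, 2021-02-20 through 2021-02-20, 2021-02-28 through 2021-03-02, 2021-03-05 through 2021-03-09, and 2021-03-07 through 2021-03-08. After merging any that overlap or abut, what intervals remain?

2021-02-07 through 2021-02-07 overlaps/touches 2021-02-06 through 2021-02-08 → extend to 2021-02-06 through 2021-02-08.
2021-02-10 through 2021-02-14 is disjoint → start new block.
2021-02-12 through 2021-02-12 overlaps/touches 2021-02-10 through 2021-02-14 → extend to 2021-02-10 through 2021-02-14.
2021-02-16 through 2021-02-24 is disjoint → start new block.
2021-02-20 through 2021-02-20 overlaps/touches 2021-02-16 through 2021-02-24 → extend to 2021-02-16 through 2021-02-24.
2021-02-28 through 2021-03-02 is disjoint → start new block.
2021-03-05 through 2021-03-09 is disjoint → start new block.
2021-03-07 through 2021-03-08 overlaps/touches 2021-03-05 through 2021-03-09 → extend to 2021-03-05 through 2021-03-09.

2021-02-06 through 2021-02-08, 2021-02-10 through 2021-02-14, 2021-02-16 through 2021-02-24, 2021-02-28 through 2021-03-02, 2021-03-05 through 2021-03-09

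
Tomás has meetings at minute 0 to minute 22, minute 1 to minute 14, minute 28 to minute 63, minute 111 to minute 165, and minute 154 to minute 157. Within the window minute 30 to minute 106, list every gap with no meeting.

minute 63 to minute 106

Covered (merged): minute 0 to minute 22, minute 28 to minute 63, minute 111 to minute 165.
Gaps within minute 30 to minute 106: minute 63 to minute 106.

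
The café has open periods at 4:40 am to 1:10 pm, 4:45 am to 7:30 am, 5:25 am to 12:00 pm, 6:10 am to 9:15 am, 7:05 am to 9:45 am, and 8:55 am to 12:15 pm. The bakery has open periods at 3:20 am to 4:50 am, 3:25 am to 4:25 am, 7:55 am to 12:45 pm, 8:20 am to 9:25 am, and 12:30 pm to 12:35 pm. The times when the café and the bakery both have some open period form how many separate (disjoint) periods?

First set merges to 4:40 am–1:10 pm.
Second set merges to 3:20 am–4:50 am, 7:55 am–12:45 pm.
A ∩ B = 4:40 am–4:50 am, 7:55 am–12:45 pm.
That is 2 disjoint pieces.

2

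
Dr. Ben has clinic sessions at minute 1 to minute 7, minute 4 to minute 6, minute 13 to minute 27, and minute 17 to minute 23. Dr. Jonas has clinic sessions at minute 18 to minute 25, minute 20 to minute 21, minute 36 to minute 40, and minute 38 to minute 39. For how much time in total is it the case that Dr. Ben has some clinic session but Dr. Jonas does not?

13 minutes

Merge the first list: minute 1 to minute 7, minute 13 to minute 27.
Merge the second list: minute 18 to minute 25, minute 36 to minute 40.
A \ B = minute 1 to minute 7, minute 13 to minute 18, minute 25 to minute 27.
Total: 6 minutes + 5 minutes + 2 minutes = 13 minutes.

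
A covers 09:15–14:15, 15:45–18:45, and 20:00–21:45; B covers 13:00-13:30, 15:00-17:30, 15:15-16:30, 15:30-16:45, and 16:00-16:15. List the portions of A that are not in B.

Merge the second list: 13:00–13:30, 15:00–17:30.
09:15–14:15 minus B → 09:15–13:00, 13:30–14:15.
15:45–18:45 minus B → 17:30–18:45.
20:00–21:45: no B overlap → unchanged.

09:15–13:00, 13:30–14:15, 17:30–18:45, 20:00–21:45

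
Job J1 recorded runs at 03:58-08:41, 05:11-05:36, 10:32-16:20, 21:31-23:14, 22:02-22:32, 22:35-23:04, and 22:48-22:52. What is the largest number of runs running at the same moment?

3

Sweep endpoints in order; track running count of active intervals.
Peak of 3 reached at 22:48.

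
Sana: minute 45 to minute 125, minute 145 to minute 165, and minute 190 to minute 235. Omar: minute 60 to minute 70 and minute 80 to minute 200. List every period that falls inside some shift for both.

minute 60 to minute 70, minute 80 to minute 125, minute 145 to minute 165, minute 190 to minute 200

minute 45 to minute 125 ∩ B → minute 60 to minute 70, minute 80 to minute 125.
minute 145 to minute 165 ∩ B → minute 145 to minute 165.
minute 190 to minute 235 ∩ B → minute 190 to minute 200.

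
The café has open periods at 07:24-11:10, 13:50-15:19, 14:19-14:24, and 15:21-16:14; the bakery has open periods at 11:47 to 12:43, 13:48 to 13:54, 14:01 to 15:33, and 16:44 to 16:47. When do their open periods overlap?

13:50–13:54, 14:01–15:19, 15:21–15:33

First set merges to 07:24–11:10, 13:50–15:19, 15:21–16:14.
07:24–11:10 meets no B interval.
13:50–15:19 ∩ B → 13:50–13:54, 14:01–15:19.
15:21–16:14 ∩ B → 15:21–15:33.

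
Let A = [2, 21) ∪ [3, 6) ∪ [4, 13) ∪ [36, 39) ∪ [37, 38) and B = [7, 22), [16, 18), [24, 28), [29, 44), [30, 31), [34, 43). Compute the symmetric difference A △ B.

[2, 7) ∪ [21, 22) ∪ [24, 28) ∪ [29, 36) ∪ [39, 44)

First set merges to [2, 21), [36, 39).
Second set merges to [7, 22), [24, 28), [29, 44).
A but not B: [2, 7).
B but not A: [21, 22), [24, 28), [29, 36), [39, 44).
Combining gives A △ B.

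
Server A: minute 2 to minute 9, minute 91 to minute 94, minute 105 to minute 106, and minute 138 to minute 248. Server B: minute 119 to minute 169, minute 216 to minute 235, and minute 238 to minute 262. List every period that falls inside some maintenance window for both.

minute 2 to minute 9 falls entirely outside B.
minute 91 to minute 94 falls entirely outside B.
minute 105 to minute 106 falls entirely outside B.
minute 138 to minute 248 overlaps B on minute 138 to minute 169, minute 216 to minute 235, minute 238 to minute 248.

minute 138 to minute 169, minute 216 to minute 235, minute 238 to minute 248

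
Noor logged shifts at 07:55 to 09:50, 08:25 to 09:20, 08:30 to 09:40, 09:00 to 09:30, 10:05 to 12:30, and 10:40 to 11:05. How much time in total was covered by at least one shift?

Merged: 07:55–09:50, 10:05–12:30.
Lengths: 1 h 55 min + 2 h 25 min = 4 h 20 min.

4 h 20 min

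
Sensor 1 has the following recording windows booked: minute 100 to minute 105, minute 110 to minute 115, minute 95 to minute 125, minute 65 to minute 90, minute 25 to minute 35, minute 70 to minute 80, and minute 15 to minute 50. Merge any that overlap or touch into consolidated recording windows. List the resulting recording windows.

Sort by start: minute 15 to minute 50, minute 25 to minute 35, minute 65 to minute 90, minute 70 to minute 80, minute 95 to minute 125, minute 100 to minute 105, minute 110 to minute 115.
minute 25 to minute 35 overlaps/touches minute 15 to minute 50 → extend to minute 15 to minute 50.
minute 65 to minute 90 is disjoint → start new block.
minute 70 to minute 80 overlaps/touches minute 65 to minute 90 → extend to minute 65 to minute 90.
minute 95 to minute 125 is disjoint → start new block.
minute 100 to minute 105 overlaps/touches minute 95 to minute 125 → extend to minute 95 to minute 125.
minute 110 to minute 115 overlaps/touches minute 95 to minute 125 → extend to minute 95 to minute 125.

minute 15 to minute 50, minute 65 to minute 90, minute 95 to minute 125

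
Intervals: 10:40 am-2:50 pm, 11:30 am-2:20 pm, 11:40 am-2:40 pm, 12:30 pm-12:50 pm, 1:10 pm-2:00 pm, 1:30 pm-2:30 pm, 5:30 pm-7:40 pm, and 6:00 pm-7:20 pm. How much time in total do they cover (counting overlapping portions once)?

Merged: 10:40 am-2:50 pm, 5:30 pm-7:40 pm.
Lengths: 4 h 10 min + 2 h 10 min = 6 h 20 min.

6 h 20 min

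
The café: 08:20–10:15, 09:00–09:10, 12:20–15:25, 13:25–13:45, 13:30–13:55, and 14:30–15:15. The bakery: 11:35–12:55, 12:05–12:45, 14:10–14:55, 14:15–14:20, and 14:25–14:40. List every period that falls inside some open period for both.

12:20-12:55, 14:10-14:55

First set merges to 08:20-10:15, 12:20-15:25.
Second set merges to 11:35-12:55, 14:10-14:55.
08:20-10:15 meets no B interval.
12:20-15:25 ∩ B → 12:20-12:55, 14:10-14:55.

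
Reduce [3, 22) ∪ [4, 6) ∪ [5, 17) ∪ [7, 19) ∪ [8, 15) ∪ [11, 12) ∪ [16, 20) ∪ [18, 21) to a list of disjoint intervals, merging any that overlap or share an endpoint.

[4, 6) overlaps/touches [3, 22) → extend to [3, 22).
[5, 17) overlaps/touches [3, 22) → extend to [3, 22).
[7, 19) overlaps/touches [3, 22) → extend to [3, 22).
[8, 15) overlaps/touches [3, 22) → extend to [3, 22).
[11, 12) overlaps/touches [3, 22) → extend to [3, 22).
[16, 20) overlaps/touches [3, 22) → extend to [3, 22).
[18, 21) overlaps/touches [3, 22) → extend to [3, 22).

[3, 22)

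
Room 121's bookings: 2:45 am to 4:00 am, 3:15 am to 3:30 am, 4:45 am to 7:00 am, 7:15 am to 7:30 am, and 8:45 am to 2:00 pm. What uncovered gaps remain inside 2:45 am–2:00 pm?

4:00 am-4:45 am, 7:00 am-7:15 am, 7:30 am-8:45 am

Covered (merged): 2:45 am-4:00 am, 4:45 am-7:00 am, 7:15 am-7:30 am, 8:45 am-2:00 pm.
Complement within 2:45 am-2:00 pm: 4:00 am-4:45 am, 7:00 am-7:15 am, 7:30 am-8:45 am.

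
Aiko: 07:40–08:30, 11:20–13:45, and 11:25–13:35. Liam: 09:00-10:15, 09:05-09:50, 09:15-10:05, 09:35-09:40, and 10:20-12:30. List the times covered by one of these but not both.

A, merged: 07:40-08:30, 11:20-13:45.
B, merged: 09:00-10:15, 10:20-12:30.
A \ B = 07:40-08:30, 12:30-13:45.
B \ A = 09:00-10:15, 10:20-11:20.
Union of the two gives the symmetric difference.

07:40-08:30, 09:00-10:15, 10:20-11:20, 12:30-13:45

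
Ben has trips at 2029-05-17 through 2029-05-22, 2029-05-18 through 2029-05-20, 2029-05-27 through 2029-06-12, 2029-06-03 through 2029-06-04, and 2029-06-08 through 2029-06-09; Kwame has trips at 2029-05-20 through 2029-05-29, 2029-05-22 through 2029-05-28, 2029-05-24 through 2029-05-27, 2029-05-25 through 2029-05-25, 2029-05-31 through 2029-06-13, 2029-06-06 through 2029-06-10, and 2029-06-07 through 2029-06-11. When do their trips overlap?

A, merged: 2029-05-17 through 2029-05-22, 2029-05-27 through 2029-06-12.
B, merged: 2029-05-20 through 2029-05-29, 2029-05-31 through 2029-06-13.
2029-05-17 through 2029-05-22 overlaps B on 2029-05-20 through 2029-05-22.
2029-05-27 through 2029-06-12 overlaps B on 2029-05-27 through 2029-05-29, 2029-05-31 through 2029-06-12.

2029-05-20 through 2029-05-22, 2029-05-27 through 2029-05-29, 2029-05-31 through 2029-06-12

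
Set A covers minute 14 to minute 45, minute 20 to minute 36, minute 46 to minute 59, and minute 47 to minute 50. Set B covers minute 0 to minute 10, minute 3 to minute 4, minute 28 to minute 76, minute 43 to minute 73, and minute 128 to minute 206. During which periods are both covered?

minute 28 to minute 45, minute 46 to minute 59

First set merges to minute 14 to minute 45, minute 46 to minute 59.
Second set merges to minute 0 to minute 10, minute 28 to minute 76, minute 128 to minute 206.
minute 14 to minute 45 meets the second set on minute 28 to minute 45.
minute 46 to minute 59 meets the second set on minute 46 to minute 59.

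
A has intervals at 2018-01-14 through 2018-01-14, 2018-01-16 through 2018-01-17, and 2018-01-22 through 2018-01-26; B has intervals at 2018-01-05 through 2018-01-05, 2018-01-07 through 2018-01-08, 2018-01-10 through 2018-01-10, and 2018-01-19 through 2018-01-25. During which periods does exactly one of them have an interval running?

2018-01-05 through 2018-01-05, 2018-01-07 through 2018-01-08, 2018-01-10 through 2018-01-10, 2018-01-14 through 2018-01-14, 2018-01-16 through 2018-01-17, 2018-01-19 through 2018-01-21, 2018-01-26 through 2018-01-26

A but not B: 2018-01-14 through 2018-01-14, 2018-01-16 through 2018-01-17, 2018-01-26 through 2018-01-26.
B but not A: 2018-01-05 through 2018-01-05, 2018-01-07 through 2018-01-08, 2018-01-10 through 2018-01-10, 2018-01-19 through 2018-01-21.
Combining gives A △ B.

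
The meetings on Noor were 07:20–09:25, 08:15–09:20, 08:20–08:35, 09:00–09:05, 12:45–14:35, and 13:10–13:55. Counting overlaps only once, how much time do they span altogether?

Merged: 07:20-09:25, 12:45-14:35.
Lengths: 2 h 5 min + 1 h 50 min = 3 h 55 min.

3 h 55 min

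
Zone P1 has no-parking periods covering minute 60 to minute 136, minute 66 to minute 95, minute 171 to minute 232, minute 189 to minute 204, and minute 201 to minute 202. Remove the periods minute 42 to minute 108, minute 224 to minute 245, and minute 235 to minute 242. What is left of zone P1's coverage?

minute 108 to minute 136, minute 171 to minute 224

Merge the first list: minute 60 to minute 136, minute 171 to minute 232.
Merge the second list: minute 42 to minute 108, minute 224 to minute 245.
minute 60 to minute 136 \ B = minute 108 to minute 136.
minute 171 to minute 232 \ B = minute 171 to minute 224.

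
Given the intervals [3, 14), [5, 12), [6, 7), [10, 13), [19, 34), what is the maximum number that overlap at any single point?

Walk the sorted start/end points keeping a running depth.
The depth first hits 3 at 6.

3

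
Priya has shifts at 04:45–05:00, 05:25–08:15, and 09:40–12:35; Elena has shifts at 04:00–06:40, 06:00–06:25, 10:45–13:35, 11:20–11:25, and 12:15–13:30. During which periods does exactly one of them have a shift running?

Second set merges to 04:00-06:40, 10:45-13:35.
A \ B = 06:40-08:15, 09:40-10:45.
B \ A = 04:00-04:45, 05:00-05:25, 12:35-13:35.
Union of the two gives the symmetric difference.

04:00-04:45, 05:00-05:25, 06:40-08:15, 09:40-10:45, 12:35-13:35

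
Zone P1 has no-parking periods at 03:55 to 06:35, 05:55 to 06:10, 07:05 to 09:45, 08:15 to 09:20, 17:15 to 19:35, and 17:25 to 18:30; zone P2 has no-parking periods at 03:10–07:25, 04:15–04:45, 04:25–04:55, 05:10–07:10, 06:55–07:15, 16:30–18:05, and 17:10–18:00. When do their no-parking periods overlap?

03:55–06:35, 07:05–07:25, 17:15–18:05

First set merges to 03:55–06:35, 07:05–09:45, 17:15–19:35.
Second set merges to 03:10–07:25, 16:30–18:05.
03:55–06:35 meets the second set on 03:55–06:35.
07:05–09:45 meets the second set on 07:05–07:25.
17:15–19:35 meets the second set on 17:15–18:05.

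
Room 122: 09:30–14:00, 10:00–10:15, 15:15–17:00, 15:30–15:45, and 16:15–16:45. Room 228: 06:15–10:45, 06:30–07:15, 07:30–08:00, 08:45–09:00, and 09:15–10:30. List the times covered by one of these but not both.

A, merged: 09:30-14:00, 15:15-17:00.
B, merged: 06:15-10:45.
Only in the first: 10:45-14:00, 15:15-17:00.
Only in the second: 06:15-09:30.
Together these are the periods covered by exactly one.

06:15-09:30, 10:45-14:00, 15:15-17:00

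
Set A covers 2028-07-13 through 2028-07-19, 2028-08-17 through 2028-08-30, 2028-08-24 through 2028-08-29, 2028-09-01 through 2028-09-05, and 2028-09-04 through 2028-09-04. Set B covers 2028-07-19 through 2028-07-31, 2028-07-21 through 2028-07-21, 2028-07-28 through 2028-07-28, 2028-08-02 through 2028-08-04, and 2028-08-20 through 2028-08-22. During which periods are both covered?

2028-07-19 through 2028-07-19, 2028-08-20 through 2028-08-22

Merge the first list: 2028-07-13 through 2028-07-19, 2028-08-17 through 2028-08-30, 2028-09-01 through 2028-09-05.
Merge the second list: 2028-07-19 through 2028-07-31, 2028-08-02 through 2028-08-04, 2028-08-20 through 2028-08-22.
2028-07-13 through 2028-07-19 overlaps B on 2028-07-19 through 2028-07-19.
2028-08-17 through 2028-08-30 overlaps B on 2028-08-20 through 2028-08-22.
2028-09-01 through 2028-09-05 falls entirely outside B.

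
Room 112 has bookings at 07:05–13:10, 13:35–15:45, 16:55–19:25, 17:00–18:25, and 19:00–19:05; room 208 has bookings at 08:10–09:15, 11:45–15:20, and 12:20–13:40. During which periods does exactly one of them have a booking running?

07:05–08:10, 09:15–11:45, 13:10–13:35, 15:20–15:45, 16:55–19:25

First set merges to 07:05–13:10, 13:35–15:45, 16:55–19:25.
Second set merges to 08:10–09:15, 11:45–15:20.
Only in the first: 07:05–08:10, 09:15–11:45, 15:20–15:45, 16:55–19:25.
Only in the second: 13:10–13:35.
Together these are the periods covered by exactly one.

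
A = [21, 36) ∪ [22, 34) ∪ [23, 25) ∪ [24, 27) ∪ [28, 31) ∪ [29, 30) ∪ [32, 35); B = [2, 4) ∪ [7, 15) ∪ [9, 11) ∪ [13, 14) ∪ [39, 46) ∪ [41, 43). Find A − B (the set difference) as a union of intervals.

[21, 36)

First set merges to [21, 36).
Second set merges to [2, 4), [7, 15), [39, 46).
[21, 36): nothing removed.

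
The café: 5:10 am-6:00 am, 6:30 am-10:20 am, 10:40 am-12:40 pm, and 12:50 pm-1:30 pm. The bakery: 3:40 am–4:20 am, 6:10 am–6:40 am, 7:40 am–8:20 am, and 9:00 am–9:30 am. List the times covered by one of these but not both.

3:40 am-4:20 am, 5:10 am-6:00 am, 6:10 am-6:30 am, 6:40 am-7:40 am, 8:20 am-9:00 am, 9:30 am-10:20 am, 10:40 am-12:40 pm, 12:50 pm-1:30 pm

Only in the first: 5:10 am-6:00 am, 6:40 am-7:40 am, 8:20 am-9:00 am, 9:30 am-10:20 am, 10:40 am-12:40 pm, 12:50 pm-1:30 pm.
Only in the second: 3:40 am-4:20 am, 6:10 am-6:30 am.
Together these are the periods covered by exactly one.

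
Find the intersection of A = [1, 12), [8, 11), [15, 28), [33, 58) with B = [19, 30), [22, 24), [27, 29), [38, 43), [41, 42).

A, merged: [1, 12), [15, 28), [33, 58).
B, merged: [19, 30), [38, 43).
[1, 12) falls entirely outside B.
[15, 28) overlaps B on [19, 28).
[33, 58) overlaps B on [38, 43).

[19, 28) ∪ [38, 43)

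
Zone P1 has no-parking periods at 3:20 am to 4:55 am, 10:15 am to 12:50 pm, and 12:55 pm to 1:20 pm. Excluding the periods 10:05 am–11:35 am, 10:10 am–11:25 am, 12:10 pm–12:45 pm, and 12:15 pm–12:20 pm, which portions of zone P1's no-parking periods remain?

Merge the second list: 10:05 am–11:35 am, 12:10 pm–12:45 pm.
3:20 am–4:55 am is untouched.
10:15 am–12:50 pm with B removed leaves 11:35 am–12:10 pm, 12:45 pm–12:50 pm.
12:55 pm–1:20 pm is untouched.

3:20 am–4:55 am, 11:35 am–12:10 pm, 12:45 pm–12:50 pm, 12:55 pm–1:20 pm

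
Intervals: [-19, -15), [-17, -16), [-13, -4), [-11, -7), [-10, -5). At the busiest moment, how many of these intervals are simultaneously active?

Walk the sorted start/end points keeping a running depth.
The depth first hits 3 at -10.

3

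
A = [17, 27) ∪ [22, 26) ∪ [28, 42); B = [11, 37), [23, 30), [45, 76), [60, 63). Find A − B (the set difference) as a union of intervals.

[37, 42)

A, merged: [17, 27), [28, 42).
B, merged: [11, 37), [45, 76).
[17, 27): fully covered by B → removed.
[28, 42) minus B → [37, 42).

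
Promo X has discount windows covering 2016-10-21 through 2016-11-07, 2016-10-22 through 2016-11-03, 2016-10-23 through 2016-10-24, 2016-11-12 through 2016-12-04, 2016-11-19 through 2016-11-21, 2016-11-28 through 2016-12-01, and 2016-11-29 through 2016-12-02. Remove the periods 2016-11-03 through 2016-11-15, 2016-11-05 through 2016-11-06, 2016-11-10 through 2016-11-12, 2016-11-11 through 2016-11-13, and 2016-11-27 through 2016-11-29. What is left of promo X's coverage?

2016-10-21 through 2016-11-02, 2016-11-16 through 2016-11-26, 2016-11-30 through 2016-12-04

A, merged: 2016-10-21 through 2016-11-07, 2016-11-12 through 2016-12-04.
B, merged: 2016-11-03 through 2016-11-15, 2016-11-27 through 2016-11-29.
2016-10-21 through 2016-11-07 minus B → 2016-10-21 through 2016-11-02.
2016-11-12 through 2016-12-04 minus B → 2016-11-16 through 2016-11-26, 2016-11-30 through 2016-12-04.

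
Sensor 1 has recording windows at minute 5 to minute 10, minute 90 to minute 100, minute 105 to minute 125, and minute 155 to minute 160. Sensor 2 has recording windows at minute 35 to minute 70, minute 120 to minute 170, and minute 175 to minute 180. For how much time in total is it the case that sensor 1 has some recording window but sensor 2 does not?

A \ B = minute 5 to minute 10, minute 90 to minute 100, minute 105 to minute 120.
Total: 5 minutes + 10 minutes + 15 minutes = 30 minutes.

30 minutes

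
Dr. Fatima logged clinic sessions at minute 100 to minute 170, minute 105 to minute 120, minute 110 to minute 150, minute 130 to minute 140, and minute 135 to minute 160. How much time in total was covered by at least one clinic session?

Merged: minute 100 to minute 170.
Length: 70 minutes.

70 minutes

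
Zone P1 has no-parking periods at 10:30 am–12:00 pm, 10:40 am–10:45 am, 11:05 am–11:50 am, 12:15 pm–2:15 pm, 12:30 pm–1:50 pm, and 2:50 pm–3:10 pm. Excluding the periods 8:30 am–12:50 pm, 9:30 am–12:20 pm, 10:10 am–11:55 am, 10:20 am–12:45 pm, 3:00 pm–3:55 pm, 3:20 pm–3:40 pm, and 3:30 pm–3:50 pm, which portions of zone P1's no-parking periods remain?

12:50 pm–2:15 pm, 2:50 pm–3:00 pm

A, merged: 10:30 am–12:00 pm, 12:15 pm–2:15 pm, 2:50 pm–3:10 pm.
B, merged: 8:30 am–12:50 pm, 3:00 pm–3:55 pm.
10:30 am–12:00 pm: fully covered by B → removed.
12:15 pm–2:15 pm minus B → 12:50 pm–2:15 pm.
2:50 pm–3:10 pm minus B → 2:50 pm–3:00 pm.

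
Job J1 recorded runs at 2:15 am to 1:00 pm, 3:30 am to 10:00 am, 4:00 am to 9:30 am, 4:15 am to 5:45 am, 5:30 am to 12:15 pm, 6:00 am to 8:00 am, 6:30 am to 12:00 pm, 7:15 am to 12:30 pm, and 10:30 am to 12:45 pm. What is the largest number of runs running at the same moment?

7

Sweep endpoints in order; track running count of active intervals.
Peak of 7 reached at 7:15 am.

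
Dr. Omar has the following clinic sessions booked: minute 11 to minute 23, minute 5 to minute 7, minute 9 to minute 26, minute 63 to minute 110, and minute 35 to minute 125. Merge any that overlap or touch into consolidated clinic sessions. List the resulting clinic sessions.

minute 5 to minute 7, minute 9 to minute 26, minute 35 to minute 125

Sort by start: minute 5 to minute 7, minute 9 to minute 26, minute 11 to minute 23, minute 35 to minute 125, minute 63 to minute 110.
minute 9 to minute 26 is disjoint → start new block.
minute 11 to minute 23 overlaps/touches minute 9 to minute 26 → extend to minute 9 to minute 26.
minute 35 to minute 125 is disjoint → start new block.
minute 63 to minute 110 overlaps/touches minute 35 to minute 125 → extend to minute 35 to minute 125.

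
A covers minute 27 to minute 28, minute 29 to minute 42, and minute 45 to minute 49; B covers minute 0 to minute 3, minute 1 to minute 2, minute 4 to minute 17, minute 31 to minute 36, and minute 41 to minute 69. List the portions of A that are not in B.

Merge the second list: minute 0 to minute 3, minute 4 to minute 17, minute 31 to minute 36, minute 41 to minute 69.
minute 27 to minute 28: no B overlap → unchanged.
minute 29 to minute 42 minus B → minute 29 to minute 31, minute 36 to minute 41.
minute 45 to minute 49: fully covered by B → removed.

minute 27 to minute 28, minute 29 to minute 31, minute 36 to minute 41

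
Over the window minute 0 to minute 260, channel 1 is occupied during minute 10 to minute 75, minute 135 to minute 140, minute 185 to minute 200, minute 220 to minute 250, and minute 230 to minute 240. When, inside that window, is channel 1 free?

minute 0 to minute 10, minute 75 to minute 135, minute 140 to minute 185, minute 200 to minute 220, minute 250 to minute 260

Covered (merged): minute 10 to minute 75, minute 135 to minute 140, minute 185 to minute 200, minute 220 to minute 250.
Complement within minute 0 to minute 260: minute 0 to minute 10, minute 75 to minute 135, minute 140 to minute 185, minute 200 to minute 220, minute 250 to minute 260.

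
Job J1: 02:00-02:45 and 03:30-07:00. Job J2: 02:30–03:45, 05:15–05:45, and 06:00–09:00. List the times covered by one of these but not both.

02:00–02:30, 02:45–03:30, 03:45–05:15, 05:45–06:00, 07:00–09:00

A but not B: 02:00–02:30, 03:45–05:15, 05:45–06:00.
B but not A: 02:45–03:30, 07:00–09:00.
Combining gives A △ B.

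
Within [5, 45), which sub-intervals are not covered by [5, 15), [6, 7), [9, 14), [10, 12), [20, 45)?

The merged coverage is [5, 15), [20, 45).
Complement within [5, 45): [15, 20).

[15, 20)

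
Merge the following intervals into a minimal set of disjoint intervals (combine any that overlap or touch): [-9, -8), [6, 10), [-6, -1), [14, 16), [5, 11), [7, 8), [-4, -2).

[-9, -8) ∪ [-6, -1) ∪ [5, 11) ∪ [14, 16)

Sort by start: [-9, -8), [-6, -1), [-4, -2), [5, 11), [6, 10), [7, 8), [14, 16).
[-6, -1) is disjoint → start new block.
[-4, -2) overlaps/touches [-6, -1) → extend to [-6, -1).
[5, 11) is disjoint → start new block.
[6, 10) overlaps/touches [5, 11) → extend to [5, 11).
[7, 8) overlaps/touches [5, 11) → extend to [5, 11).
[14, 16) is disjoint → start new block.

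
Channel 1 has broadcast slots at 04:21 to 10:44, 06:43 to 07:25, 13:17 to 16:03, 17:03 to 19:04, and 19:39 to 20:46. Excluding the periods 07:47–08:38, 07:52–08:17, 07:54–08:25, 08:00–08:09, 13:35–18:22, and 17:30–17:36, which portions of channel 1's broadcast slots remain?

First set merges to 04:21-10:44, 13:17-16:03, 17:03-19:04, 19:39-20:46.
Second set merges to 07:47-08:38, 13:35-18:22.
04:21-10:44 minus B → 04:21-07:47, 08:38-10:44.
13:17-16:03 minus B → 13:17-13:35.
17:03-19:04 minus B → 18:22-19:04.
19:39-20:46: no B overlap → unchanged.

04:21-07:47, 08:38-10:44, 13:17-13:35, 18:22-19:04, 19:39-20:46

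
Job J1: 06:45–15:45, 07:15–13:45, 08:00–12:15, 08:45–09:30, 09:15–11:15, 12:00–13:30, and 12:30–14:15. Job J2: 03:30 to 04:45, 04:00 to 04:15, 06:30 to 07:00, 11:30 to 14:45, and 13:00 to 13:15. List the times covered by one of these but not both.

First set merges to 06:45–15:45.
Second set merges to 03:30–04:45, 06:30–07:00, 11:30–14:45.
Only in the first: 07:00–11:30, 14:45–15:45.
Only in the second: 03:30–04:45, 06:30–06:45.
Together these are the periods covered by exactly one.

03:30–04:45, 06:30–06:45, 07:00–11:30, 14:45–15:45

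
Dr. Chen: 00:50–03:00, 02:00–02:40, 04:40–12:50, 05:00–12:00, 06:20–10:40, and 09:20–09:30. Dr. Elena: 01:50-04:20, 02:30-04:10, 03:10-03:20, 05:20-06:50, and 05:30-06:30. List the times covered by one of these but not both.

First set merges to 00:50-03:00, 04:40-12:50.
Second set merges to 01:50-04:20, 05:20-06:50.
Only in the first: 00:50-01:50, 04:40-05:20, 06:50-12:50.
Only in the second: 03:00-04:20.
Together these are the periods covered by exactly one.

00:50-01:50, 03:00-04:20, 04:40-05:20, 06:50-12:50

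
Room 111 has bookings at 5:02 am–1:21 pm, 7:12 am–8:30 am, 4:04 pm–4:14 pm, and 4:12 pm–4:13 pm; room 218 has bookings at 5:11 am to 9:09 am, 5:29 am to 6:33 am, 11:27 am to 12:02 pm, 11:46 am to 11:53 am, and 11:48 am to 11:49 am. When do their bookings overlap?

Merge the first list: 5:02 am–1:21 pm, 4:04 pm–4:14 pm.
Merge the second list: 5:11 am–9:09 am, 11:27 am–12:02 pm.
5:02 am–1:21 pm overlaps B on 5:11 am–9:09 am, 11:27 am–12:02 pm.
4:04 pm–4:14 pm falls entirely outside B.

5:11 am–9:09 am, 11:27 am–12:02 pm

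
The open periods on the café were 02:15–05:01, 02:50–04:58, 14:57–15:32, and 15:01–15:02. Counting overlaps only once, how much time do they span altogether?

Merged: 02:15–05:01, 14:57–15:32.
Lengths: 2 h 46 min + 35 min = 3 h 21 min.

3 h 21 min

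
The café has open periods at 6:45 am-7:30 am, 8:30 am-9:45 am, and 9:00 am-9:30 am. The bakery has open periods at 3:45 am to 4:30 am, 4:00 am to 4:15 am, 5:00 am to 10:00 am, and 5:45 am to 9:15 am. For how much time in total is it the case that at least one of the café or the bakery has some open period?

5 h 45 min

Merge the first list: 6:45 am–7:30 am, 8:30 am–9:45 am.
Merge the second list: 3:45 am–4:30 am, 5:00 am–10:00 am.
A ∪ B = 3:45 am–4:30 am, 5:00 am–10:00 am.
Total: 45 min + 5 h = 5 h 45 min.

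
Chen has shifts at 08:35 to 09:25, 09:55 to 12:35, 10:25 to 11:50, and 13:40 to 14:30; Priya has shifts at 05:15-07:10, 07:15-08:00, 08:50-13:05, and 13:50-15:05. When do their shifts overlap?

First set merges to 08:35–09:25, 09:55–12:35, 13:40–14:30.
08:35–09:25 meets the second set on 08:50–09:25.
09:55–12:35 meets the second set on 09:55–12:35.
13:40–14:30 meets the second set on 13:50–14:30.

08:50–09:25, 09:55–12:35, 13:50–14:30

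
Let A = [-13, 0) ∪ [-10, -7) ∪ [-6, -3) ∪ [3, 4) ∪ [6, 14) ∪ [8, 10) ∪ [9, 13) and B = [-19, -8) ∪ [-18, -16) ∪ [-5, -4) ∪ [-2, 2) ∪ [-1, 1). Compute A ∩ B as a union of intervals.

A, merged: [-13, 0), [3, 4), [6, 14).
B, merged: [-19, -8), [-5, -4), [-2, 2).
[-13, 0) meets the second set on [-13, -8), [-5, -4), [-2, 0).
[3, 4): no overlap with the second set.
[6, 14): no overlap with the second set.

[-13, -8) ∪ [-5, -4) ∪ [-2, 0)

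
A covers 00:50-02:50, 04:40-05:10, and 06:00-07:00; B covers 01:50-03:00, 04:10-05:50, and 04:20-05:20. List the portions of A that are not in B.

00:50–01:50, 06:00–07:00

Second set merges to 01:50–03:00, 04:10–05:50.
00:50–02:50 minus B → 00:50–01:50.
04:40–05:10: fully covered by B → removed.
06:00–07:00: no B overlap → unchanged.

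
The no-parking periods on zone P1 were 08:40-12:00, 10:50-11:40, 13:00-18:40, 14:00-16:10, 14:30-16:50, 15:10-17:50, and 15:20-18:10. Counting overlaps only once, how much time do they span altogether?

Merged: 08:40–12:00, 13:00–18:40.
Lengths: 3 h 20 min + 5 h 40 min = 9 h.

9 h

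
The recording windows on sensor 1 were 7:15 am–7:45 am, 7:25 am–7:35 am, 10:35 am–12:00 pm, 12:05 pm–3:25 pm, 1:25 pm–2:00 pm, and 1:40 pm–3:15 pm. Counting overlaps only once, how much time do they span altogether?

5 h 15 min

Merged: 7:15 am–7:45 am, 10:35 am–12:00 pm, 12:05 pm–3:25 pm.
Lengths: 30 min + 1 h 25 min + 3 h 20 min = 5 h 15 min.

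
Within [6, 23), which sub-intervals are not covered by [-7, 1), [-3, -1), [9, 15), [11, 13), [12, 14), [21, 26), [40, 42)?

Covered (merged): [-7, 1), [9, 15), [21, 26), [40, 42).
Complement within [6, 23): [6, 9), [15, 21).

[6, 9) ∪ [15, 21)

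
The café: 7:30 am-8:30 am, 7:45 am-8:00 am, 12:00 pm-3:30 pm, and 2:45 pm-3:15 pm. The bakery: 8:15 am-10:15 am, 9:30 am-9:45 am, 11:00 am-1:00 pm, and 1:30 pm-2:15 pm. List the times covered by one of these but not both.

A, merged: 7:30 am–8:30 am, 12:00 pm–3:30 pm.
B, merged: 8:15 am–10:15 am, 11:00 am–1:00 pm, 1:30 pm–2:15 pm.
A \ B = 7:30 am–8:15 am, 1:00 pm–1:30 pm, 2:15 pm–3:30 pm.
B \ A = 8:30 am–10:15 am, 11:00 am–12:00 pm.
Union of the two gives the symmetric difference.

7:30 am–8:15 am, 8:30 am–10:15 am, 11:00 am–12:00 pm, 1:00 pm–1:30 pm, 2:15 pm–3:30 pm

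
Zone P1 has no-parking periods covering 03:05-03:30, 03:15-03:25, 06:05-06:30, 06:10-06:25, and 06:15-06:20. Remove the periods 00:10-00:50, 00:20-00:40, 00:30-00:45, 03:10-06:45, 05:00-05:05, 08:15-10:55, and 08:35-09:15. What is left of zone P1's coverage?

A, merged: 03:05-03:30, 06:05-06:30.
B, merged: 00:10-00:50, 03:10-06:45, 08:15-10:55.
03:05-03:30 with B removed leaves 03:05-03:10.
06:05-06:30 lies entirely inside B → drops out.

03:05-03:10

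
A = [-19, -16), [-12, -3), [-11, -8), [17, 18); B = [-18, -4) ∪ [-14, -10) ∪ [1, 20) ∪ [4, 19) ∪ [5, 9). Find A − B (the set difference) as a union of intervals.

[-19, -18) ∪ [-4, -3)

Merge the first list: [-19, -16), [-12, -3), [17, 18).
Merge the second list: [-18, -4), [1, 20).
[-19, -16) \ B = [-19, -18).
[-12, -3) \ B = [-4, -3).
[17, 18): entirely removed.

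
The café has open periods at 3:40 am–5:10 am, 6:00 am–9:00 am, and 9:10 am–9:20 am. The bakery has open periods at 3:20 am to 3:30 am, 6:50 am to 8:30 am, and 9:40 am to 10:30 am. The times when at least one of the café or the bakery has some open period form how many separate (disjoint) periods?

5

A ∪ B = 3:20 am–3:30 am, 3:40 am–5:10 am, 6:00 am–9:00 am, 9:10 am–9:20 am, 9:40 am–10:30 am.
That is 5 disjoint pieces.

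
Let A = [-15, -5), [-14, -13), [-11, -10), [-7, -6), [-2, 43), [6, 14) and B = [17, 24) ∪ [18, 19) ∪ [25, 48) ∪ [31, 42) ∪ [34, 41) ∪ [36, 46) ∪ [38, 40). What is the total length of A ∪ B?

A, merged: [-15, -5), [-2, 43).
B, merged: [17, 24), [25, 48).
A ∪ B = [-15, -5), [-2, 48).
Total: 10 + 50 = 60.

60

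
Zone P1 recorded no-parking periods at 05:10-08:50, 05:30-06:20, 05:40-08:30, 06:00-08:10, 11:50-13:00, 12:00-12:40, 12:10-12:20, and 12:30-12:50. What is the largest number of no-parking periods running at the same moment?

4

Sweep endpoints in order; track running count of active intervals.
Peak of 4 reached at 06:00.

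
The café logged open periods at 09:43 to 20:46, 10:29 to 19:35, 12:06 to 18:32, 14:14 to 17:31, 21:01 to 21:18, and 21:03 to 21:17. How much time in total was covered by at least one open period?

Merged: 09:43-20:46, 21:01-21:18.
Lengths: 11 h 3 min + 17 min = 11 h 20 min.

11 h 20 min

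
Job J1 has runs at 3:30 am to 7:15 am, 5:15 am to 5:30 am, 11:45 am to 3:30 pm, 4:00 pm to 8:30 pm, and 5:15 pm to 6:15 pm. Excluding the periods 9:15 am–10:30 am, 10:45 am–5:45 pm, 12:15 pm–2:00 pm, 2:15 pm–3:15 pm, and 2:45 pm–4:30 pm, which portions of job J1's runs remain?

A, merged: 3:30 am–7:15 am, 11:45 am–3:30 pm, 4:00 pm–8:30 pm.
B, merged: 9:15 am–10:30 am, 10:45 am–5:45 pm.
3:30 am–7:15 am: nothing removed.
11:45 am–3:30 pm: entirely removed.
4:00 pm–8:30 pm \ B = 5:45 pm–8:30 pm.

3:30 am–7:15 am, 5:45 pm–8:30 pm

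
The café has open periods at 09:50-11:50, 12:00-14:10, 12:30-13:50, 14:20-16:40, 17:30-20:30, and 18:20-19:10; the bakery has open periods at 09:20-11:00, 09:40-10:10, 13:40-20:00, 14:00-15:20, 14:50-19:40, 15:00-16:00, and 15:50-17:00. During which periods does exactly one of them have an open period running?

Merge the first list: 09:50–11:50, 12:00–14:10, 14:20–16:40, 17:30–20:30.
Merge the second list: 09:20–11:00, 13:40–20:00.
A but not B: 11:00–11:50, 12:00–13:40, 20:00–20:30.
B but not A: 09:20–09:50, 14:10–14:20, 16:40–17:30.
Combining gives A △ B.

09:20–09:50, 11:00–11:50, 12:00–13:40, 14:10–14:20, 16:40–17:30, 20:00–20:30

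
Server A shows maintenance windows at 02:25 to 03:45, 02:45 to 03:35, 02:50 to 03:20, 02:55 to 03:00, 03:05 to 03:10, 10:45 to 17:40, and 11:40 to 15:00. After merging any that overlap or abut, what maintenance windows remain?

02:25-03:45, 10:45-17:40

02:45-03:35 overlaps/touches 02:25-03:45 → extend to 02:25-03:45.
02:50-03:20 overlaps/touches 02:25-03:45 → extend to 02:25-03:45.
02:55-03:00 overlaps/touches 02:25-03:45 → extend to 02:25-03:45.
03:05-03:10 overlaps/touches 02:25-03:45 → extend to 02:25-03:45.
10:45-17:40 is disjoint → start new block.
11:40-15:00 overlaps/touches 10:45-17:40 → extend to 10:45-17:40.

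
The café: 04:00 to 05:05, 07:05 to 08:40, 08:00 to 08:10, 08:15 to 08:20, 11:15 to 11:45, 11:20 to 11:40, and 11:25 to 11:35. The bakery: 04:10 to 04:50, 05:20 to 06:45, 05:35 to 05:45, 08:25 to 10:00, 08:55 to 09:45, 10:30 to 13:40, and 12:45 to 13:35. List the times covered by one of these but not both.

Merge the first list: 04:00–05:05, 07:05–08:40, 11:15–11:45.
Merge the second list: 04:10–04:50, 05:20–06:45, 08:25–10:00, 10:30–13:40.
Only in the first: 04:00–04:10, 04:50–05:05, 07:05–08:25.
Only in the second: 05:20–06:45, 08:40–10:00, 10:30–11:15, 11:45–13:40.
Together these are the periods covered by exactly one.

04:00–04:10, 04:50–05:05, 05:20–06:45, 07:05–08:25, 08:40–10:00, 10:30–11:15, 11:45–13:40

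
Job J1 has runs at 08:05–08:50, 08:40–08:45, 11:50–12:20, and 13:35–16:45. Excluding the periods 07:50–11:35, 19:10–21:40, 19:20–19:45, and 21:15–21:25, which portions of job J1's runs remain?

A, merged: 08:05-08:50, 11:50-12:20, 13:35-16:45.
B, merged: 07:50-11:35, 19:10-21:40.
08:05-08:50: entirely removed.
11:50-12:20: nothing removed.
13:35-16:45: nothing removed.

11:50-12:20, 13:35-16:45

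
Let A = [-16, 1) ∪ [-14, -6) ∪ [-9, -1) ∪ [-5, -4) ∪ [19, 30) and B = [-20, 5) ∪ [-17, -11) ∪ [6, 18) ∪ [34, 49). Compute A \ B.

[19, 30)

Merge the first list: [-16, 1), [19, 30).
Merge the second list: [-20, 5), [6, 18), [34, 49).
[-16, 1): fully covered by B → removed.
[19, 30): no B overlap → unchanged.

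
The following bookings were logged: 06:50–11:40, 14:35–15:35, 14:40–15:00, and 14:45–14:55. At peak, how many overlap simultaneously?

3

Walk the sorted start/end points keeping a running depth.
The depth first hits 3 at 14:45.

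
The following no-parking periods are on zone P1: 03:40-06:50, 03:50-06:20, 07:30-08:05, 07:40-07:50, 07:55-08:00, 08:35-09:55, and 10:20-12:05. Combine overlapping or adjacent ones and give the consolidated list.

03:50-06:20 overlaps/touches 03:40-06:50 → extend to 03:40-06:50.
07:30-08:05 is disjoint → start new block.
07:40-07:50 overlaps/touches 07:30-08:05 → extend to 07:30-08:05.
07:55-08:00 overlaps/touches 07:30-08:05 → extend to 07:30-08:05.
08:35-09:55 is disjoint → start new block.
10:20-12:05 is disjoint → start new block.

03:40-06:50, 07:30-08:05, 08:35-09:55, 10:20-12:05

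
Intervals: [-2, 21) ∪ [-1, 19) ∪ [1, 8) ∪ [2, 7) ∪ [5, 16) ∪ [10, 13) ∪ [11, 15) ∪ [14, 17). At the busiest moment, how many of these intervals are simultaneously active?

5

Walk the sorted start/end points keeping a running depth.
The depth first hits 5 at 5.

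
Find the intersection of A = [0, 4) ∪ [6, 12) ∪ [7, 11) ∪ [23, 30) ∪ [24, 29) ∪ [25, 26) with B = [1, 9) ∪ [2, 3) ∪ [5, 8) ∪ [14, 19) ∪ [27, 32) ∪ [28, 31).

[1, 4) ∪ [6, 9) ∪ [27, 30)

First set merges to [0, 4), [6, 12), [23, 30).
Second set merges to [1, 9), [14, 19), [27, 32).
[0, 4) ∩ B → [1, 4).
[6, 12) ∩ B → [6, 9).
[23, 30) ∩ B → [27, 30).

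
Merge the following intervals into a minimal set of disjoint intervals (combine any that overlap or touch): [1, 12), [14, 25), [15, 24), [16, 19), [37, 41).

[1, 12) ∪ [14, 25) ∪ [37, 41)

[14, 25) is disjoint → start new block.
[15, 24) overlaps/touches [14, 25) → extend to [14, 25).
[16, 19) overlaps/touches [14, 25) → extend to [14, 25).
[37, 41) is disjoint → start new block.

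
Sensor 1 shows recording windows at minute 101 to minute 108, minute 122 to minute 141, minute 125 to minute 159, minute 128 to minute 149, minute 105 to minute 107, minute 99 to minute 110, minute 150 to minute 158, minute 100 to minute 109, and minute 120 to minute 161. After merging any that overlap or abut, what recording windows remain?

Sort by start: minute 99 to minute 110, minute 100 to minute 109, minute 101 to minute 108, minute 105 to minute 107, minute 120 to minute 161, minute 122 to minute 141, minute 125 to minute 159, minute 128 to minute 149, minute 150 to minute 158.
minute 100 to minute 109 overlaps/touches minute 99 to minute 110 → extend to minute 99 to minute 110.
minute 101 to minute 108 overlaps/touches minute 99 to minute 110 → extend to minute 99 to minute 110.
minute 105 to minute 107 overlaps/touches minute 99 to minute 110 → extend to minute 99 to minute 110.
minute 120 to minute 161 is disjoint → start new block.
minute 122 to minute 141 overlaps/touches minute 120 to minute 161 → extend to minute 120 to minute 161.
minute 125 to minute 159 overlaps/touches minute 120 to minute 161 → extend to minute 120 to minute 161.
minute 128 to minute 149 overlaps/touches minute 120 to minute 161 → extend to minute 120 to minute 161.
minute 150 to minute 158 overlaps/touches minute 120 to minute 161 → extend to minute 120 to minute 161.

minute 99 to minute 110, minute 120 to minute 161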